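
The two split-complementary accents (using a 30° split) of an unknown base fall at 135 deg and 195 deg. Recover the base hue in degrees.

The accents sit 30° either side of the complement, so the complement is their short-arc midpoint on the wheel.
Short-arc midpoint of 135° and 195°: 165°.
Base is 180° from the complement: 165 − 180 = -15 → -15 + 360 = 345°

345°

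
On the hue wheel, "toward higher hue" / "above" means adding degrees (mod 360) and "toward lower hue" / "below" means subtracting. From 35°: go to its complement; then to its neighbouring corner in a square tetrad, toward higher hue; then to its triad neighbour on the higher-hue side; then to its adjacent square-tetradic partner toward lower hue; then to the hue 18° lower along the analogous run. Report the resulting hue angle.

317°

35 + 180 = 215°   (complement)
215 + 90 = 305°   (square ↑)
305 + 120 = 425 → 425 − 360 = 65°   (triadic ↑)
65 − 90 = -25 → -25 + 360 = 335°   (square ↓)
335 − 18 = 317°   (analog 18° ↓)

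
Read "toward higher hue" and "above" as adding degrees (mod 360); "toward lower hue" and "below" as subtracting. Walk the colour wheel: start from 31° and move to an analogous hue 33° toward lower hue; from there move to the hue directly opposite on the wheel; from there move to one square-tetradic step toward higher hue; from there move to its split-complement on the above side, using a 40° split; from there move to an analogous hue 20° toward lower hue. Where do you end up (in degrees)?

−33° (analog 33° ↓): 31 − 33 = -2 → -2 + 360 = 358°
+180° (complement): 358 + 180 = 538 → 538 − 360 = 178°
+90° (square ↑): 178 + 90 = 268°
+220° (split-comp 40° ↑): 268 + 220 = 488 → 488 − 360 = 128°
−20° (analog 20° ↓): 128 − 20 = 108°

108°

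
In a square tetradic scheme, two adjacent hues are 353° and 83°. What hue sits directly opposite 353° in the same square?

173°

A square tetradic scheme places four hues 90° apart; opposite corners are 180° apart.
353 + 180 = 533 → 533 − 360 = 173°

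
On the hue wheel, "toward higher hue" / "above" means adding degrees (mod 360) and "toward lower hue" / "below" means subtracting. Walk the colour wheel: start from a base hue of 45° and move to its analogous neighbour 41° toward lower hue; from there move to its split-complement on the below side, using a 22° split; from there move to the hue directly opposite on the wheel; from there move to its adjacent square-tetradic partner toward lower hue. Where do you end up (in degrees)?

252°

analog 41° ↓ −41°: 45 − 41 = 4°
split-comp 22° ↓ +158°: 4 + 158 = 162°
complement +180°: 162 + 180 = 342°
square ↓ −90°: 342 − 90 = 252°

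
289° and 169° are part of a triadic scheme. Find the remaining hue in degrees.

A triad places three hues 120° apart.
The full set through 169° is {49°, 169°, 289°}.
Given {169°, 289°}, the missing hue is 49°.

49°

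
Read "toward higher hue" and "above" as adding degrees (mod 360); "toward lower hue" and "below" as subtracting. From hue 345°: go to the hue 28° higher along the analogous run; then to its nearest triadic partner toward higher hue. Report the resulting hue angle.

345 + 28 = 373 → 373 − 360 = 13°   (analog 28° ↑)
13 + 120 = 133°   (triadic ↑)

133°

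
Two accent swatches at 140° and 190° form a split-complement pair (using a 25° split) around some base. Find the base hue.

The accents sit 25° either side of the complement, so the complement is their short-arc midpoint on the wheel.
Short-arc midpoint of 140° and 190°: 165°.
Base is 180° from the complement: 165 − 180 = -15 → -15 + 360 = 345°

345°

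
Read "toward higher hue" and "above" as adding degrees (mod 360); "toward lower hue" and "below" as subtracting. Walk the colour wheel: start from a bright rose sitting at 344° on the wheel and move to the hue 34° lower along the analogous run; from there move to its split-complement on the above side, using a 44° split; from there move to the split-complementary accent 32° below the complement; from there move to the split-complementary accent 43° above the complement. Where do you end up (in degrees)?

185°

344 − 34 = 310°   (analog 34° ↓)
310 + 224 = 534 → 534 − 360 = 174°   (split-comp 44° ↑)
174 + 148 = 322°   (split-comp 32° ↓)
322 + 223 = 545 → 545 − 360 = 185°   (split-comp 43° ↑)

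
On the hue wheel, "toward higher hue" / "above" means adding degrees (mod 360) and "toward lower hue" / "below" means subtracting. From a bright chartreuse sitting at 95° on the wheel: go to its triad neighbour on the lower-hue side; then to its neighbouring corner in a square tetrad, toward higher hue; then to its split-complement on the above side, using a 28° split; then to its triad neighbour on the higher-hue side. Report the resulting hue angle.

33°

triadic ↓ −120°: 95 − 120 = -25 → -25 + 360 = 335°
square ↑ +90°: 335 + 90 = 425 → 425 − 360 = 65°
split-comp 28° ↑ +208°: 65 + 208 = 273°
triadic ↑ +120°: 273 + 120 = 393 → 393 − 360 = 33°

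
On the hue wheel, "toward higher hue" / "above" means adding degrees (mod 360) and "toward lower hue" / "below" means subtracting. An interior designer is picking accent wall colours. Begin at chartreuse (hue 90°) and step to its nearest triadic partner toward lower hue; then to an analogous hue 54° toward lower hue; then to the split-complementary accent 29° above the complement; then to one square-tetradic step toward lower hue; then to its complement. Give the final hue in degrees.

triadic ↓ −120°: 90 − 120 = -30 → -30 + 360 = 330°
analog 54° ↓ −54°: 330 − 54 = 276°
split-comp 29° ↑ +209°: 276 + 209 = 485 → 485 − 360 = 125°
square ↓ −90°: 125 − 90 = 35°
complement +180°: 35 + 180 = 215°

215°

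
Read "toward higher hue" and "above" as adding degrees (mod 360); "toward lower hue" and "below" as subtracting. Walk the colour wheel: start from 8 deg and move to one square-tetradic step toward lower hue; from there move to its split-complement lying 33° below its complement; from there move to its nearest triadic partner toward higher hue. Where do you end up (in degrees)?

185°

−90° (square ↓): 8 − 90 = -82 → -82 + 360 = 278°
+147° (split-comp 33° ↓): 278 + 147 = 425 → 425 − 360 = 65°
+120° (triadic ↑): 65 + 120 = 185°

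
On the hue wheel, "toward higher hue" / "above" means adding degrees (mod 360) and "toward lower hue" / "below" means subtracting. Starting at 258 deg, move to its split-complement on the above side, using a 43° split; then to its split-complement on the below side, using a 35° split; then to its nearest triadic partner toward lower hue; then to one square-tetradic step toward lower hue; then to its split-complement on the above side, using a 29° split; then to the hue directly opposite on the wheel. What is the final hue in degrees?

split-comp 43° ↑ +223°: 258 + 223 = 481 → 481 − 360 = 121°
split-comp 35° ↓ +145°: 121 + 145 = 266°
triadic ↓ −120°: 266 − 120 = 146°
square ↓ −90°: 146 − 90 = 56°
split-comp 29° ↑ +209°: 56 + 209 = 265°
complement +180°: 265 + 180 = 445 → 445 − 360 = 85°

85°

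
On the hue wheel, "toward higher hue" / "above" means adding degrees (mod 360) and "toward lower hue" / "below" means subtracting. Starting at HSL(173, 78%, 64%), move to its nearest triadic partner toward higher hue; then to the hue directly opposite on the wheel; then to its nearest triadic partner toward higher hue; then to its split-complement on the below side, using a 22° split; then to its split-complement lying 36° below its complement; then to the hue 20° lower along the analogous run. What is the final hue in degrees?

155°

173 + 120 = 293°   (triadic ↑)
293 + 180 = 473 → 473 − 360 = 113°   (complement)
113 + 120 = 233°   (triadic ↑)
233 + 158 = 391 → 391 − 360 = 31°   (split-comp 22° ↓)
31 + 144 = 175°   (split-comp 36° ↓)
175 − 20 = 155°   (analog 20° ↓)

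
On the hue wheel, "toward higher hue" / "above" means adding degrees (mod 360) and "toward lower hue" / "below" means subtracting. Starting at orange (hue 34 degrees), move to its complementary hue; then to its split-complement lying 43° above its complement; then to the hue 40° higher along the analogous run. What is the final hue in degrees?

117°

34 + 180 = 214°   (complement)
214 + 223 = 437 → 437 − 360 = 77°   (split-comp 43° ↑)
77 + 40 = 117°   (analog 40° ↑)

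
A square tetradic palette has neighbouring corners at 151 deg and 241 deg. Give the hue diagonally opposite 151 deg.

331°

A square tetradic scheme places four hues 90° apart; opposite corners are 180° apart.
151 + 180 = 331°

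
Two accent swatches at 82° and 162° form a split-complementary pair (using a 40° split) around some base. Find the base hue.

The accents sit 40° either side of the complement, so the complement is their short-arc midpoint on the wheel.
Short-arc midpoint of 82° and 162°: 122°.
Base is 180° from the complement: 122 − 180 = -58 → -58 + 360 = 302°

302°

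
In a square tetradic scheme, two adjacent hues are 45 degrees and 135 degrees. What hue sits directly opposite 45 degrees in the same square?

225°

A square tetradic scheme places four hues 90° apart; opposite corners are 180° apart.
45 + 180 = 225°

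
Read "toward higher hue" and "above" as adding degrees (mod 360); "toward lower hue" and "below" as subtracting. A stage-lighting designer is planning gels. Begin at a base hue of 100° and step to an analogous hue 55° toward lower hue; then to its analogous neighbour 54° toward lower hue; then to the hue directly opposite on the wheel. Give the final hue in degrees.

−55° (analog 55° ↓): 100 − 55 = 45°
−54° (analog 54° ↓): 45 − 54 = -9 → -9 + 360 = 351°
+180° (complement): 351 + 180 = 531 → 531 − 360 = 171°

171°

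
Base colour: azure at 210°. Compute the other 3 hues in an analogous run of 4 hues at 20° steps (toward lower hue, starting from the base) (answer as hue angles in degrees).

190°, 170° and 150°

Analogous hues sit every 20° along the wheel.
210 − 20 = 190°
210 − 40 = 170°
210 − 60 = 150°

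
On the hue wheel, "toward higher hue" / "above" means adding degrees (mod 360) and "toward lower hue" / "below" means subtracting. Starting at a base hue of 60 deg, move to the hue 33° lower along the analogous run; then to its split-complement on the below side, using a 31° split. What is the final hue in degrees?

176°

−33° (analog 33° ↓): 60 − 33 = 27°
+149° (split-comp 31° ↓): 27 + 149 = 176°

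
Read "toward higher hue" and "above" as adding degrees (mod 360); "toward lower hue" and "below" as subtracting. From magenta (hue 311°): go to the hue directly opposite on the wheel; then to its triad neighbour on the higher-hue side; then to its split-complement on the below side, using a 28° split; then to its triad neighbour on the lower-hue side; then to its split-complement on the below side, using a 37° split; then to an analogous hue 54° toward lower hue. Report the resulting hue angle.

12°

complement +180°: 311 + 180 = 491 → 491 − 360 = 131°
triadic ↑ +120°: 131 + 120 = 251°
split-comp 28° ↓ +152°: 251 + 152 = 403 → 403 − 360 = 43°
triadic ↓ −120°: 43 − 120 = -77 → -77 + 360 = 283°
split-comp 37° ↓ +143°: 283 + 143 = 426 → 426 − 360 = 66°
analog 54° ↓ −54°: 66 − 54 = 12°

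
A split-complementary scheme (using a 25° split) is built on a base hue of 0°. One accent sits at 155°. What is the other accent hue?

205°

Split-complementary hues sit 25° either side of the complement.
Complement of the base 0°: 0 + 180 = 180°
The given accent 155° is 25° one side of 180°; the other accent sits 25° the other side: 180 + 25 = 205°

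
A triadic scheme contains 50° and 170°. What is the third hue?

A triad spaces three hues 120° apart.
The full set is {50°, 170°, 290°}.

290°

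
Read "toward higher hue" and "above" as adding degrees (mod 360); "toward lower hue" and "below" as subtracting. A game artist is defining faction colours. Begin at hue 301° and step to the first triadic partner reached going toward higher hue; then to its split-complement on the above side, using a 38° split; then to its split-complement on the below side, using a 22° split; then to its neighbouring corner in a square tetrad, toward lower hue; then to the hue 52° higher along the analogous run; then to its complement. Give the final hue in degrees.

+120° (triadic ↑): 301 + 120 = 421 → 421 − 360 = 61°
+218° (split-comp 38° ↑): 61 + 218 = 279°
+158° (split-comp 22° ↓): 279 + 158 = 437 → 437 − 360 = 77°
−90° (square ↓): 77 − 90 = -13 → -13 + 360 = 347°
+52° (analog 52° ↑): 347 + 52 = 399 → 399 − 360 = 39°
+180° (complement): 39 + 180 = 219°

219°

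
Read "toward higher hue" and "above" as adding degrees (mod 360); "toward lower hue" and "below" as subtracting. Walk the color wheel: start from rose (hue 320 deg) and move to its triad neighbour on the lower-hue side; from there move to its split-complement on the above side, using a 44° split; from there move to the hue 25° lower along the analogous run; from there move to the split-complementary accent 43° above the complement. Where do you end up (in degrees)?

262°

triadic ↓ −120°: 320 − 120 = 200°
split-comp 44° ↑ +224°: 200 + 224 = 424 → 424 − 360 = 64°
analog 25° ↓ −25°: 64 − 25 = 39°
split-comp 43° ↑ +223°: 39 + 223 = 262°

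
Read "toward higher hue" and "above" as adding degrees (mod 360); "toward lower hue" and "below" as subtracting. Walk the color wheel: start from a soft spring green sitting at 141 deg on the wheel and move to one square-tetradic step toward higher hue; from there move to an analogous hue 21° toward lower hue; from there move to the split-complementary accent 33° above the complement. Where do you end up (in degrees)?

square ↑ +90°: 141 + 90 = 231°
analog 21° ↓ −21°: 231 − 21 = 210°
split-comp 33° ↑ +213°: 210 + 213 = 423 → 423 − 360 = 63°

63°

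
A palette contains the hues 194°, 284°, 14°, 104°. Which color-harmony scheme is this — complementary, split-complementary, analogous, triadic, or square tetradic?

Sort the hues: 14°, 104°, 194°, 284°.
Successive gaps around the wheel: 90°, 90°, 90°, 90°.
Four hues every 90° form a square tetradic scheme.

square tetradic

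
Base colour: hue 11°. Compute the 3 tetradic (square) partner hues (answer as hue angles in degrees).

101°, 191°, 281°

11 + 90 = 101°
11 + 180 = 191°
11 + 270 = 281°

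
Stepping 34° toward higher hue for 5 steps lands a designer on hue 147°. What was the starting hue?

337°

5 steps of 34° (toward higher hue) give a net shift of +170°.
Start = end − shift: 147 − 170 = -23 → -23 + 360 = 337°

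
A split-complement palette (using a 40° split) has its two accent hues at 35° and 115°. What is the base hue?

255°

The accents sit 40° either side of the complement, so the complement is their short-arc midpoint on the wheel.
Short-arc midpoint of 35° and 115°: 75°.
Base is 180° from the complement: 75 − 180 = -105 → -105 + 360 = 255°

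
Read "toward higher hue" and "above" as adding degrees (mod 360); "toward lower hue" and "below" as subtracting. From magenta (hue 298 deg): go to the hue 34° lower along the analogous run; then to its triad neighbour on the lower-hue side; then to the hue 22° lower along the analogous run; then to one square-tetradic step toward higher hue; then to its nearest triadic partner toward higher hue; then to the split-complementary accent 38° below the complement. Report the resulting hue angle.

114°

−34° (analog 34° ↓): 298 − 34 = 264°
−120° (triadic ↓): 264 − 120 = 144°
−22° (analog 22° ↓): 144 − 22 = 122°
+90° (square ↑): 122 + 90 = 212°
+120° (triadic ↑): 212 + 120 = 332°
+142° (split-comp 38° ↓): 332 + 142 = 474 → 474 − 360 = 114°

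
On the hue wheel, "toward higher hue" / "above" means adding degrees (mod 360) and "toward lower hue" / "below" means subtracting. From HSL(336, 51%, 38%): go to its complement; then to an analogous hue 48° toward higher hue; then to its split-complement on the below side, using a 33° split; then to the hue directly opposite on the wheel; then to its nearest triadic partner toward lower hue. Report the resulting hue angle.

51°

336 + 180 = 516 → 516 − 360 = 156°   (complement)
156 + 48 = 204°   (analog 48° ↑)
204 + 147 = 351°   (split-comp 33° ↓)
351 + 180 = 531 → 531 − 360 = 171°   (complement)
171 − 120 = 51°   (triadic ↓)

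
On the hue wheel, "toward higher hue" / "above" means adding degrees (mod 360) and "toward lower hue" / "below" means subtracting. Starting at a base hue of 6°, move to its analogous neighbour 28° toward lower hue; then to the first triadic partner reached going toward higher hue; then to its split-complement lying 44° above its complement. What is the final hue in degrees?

6 − 28 = -22 → -22 + 360 = 338°   (analog 28° ↓)
338 + 120 = 458 → 458 − 360 = 98°   (triadic ↑)
98 + 224 = 322°   (split-comp 44° ↑)

322°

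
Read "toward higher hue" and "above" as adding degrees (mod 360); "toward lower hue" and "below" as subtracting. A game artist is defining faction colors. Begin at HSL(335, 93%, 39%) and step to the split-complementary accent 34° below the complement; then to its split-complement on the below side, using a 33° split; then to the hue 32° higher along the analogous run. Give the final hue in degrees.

+146° (split-comp 34° ↓): 335 + 146 = 481 → 481 − 360 = 121°
+147° (split-comp 33° ↓): 121 + 147 = 268°
+32° (analog 32° ↑): 268 + 32 = 300°

300°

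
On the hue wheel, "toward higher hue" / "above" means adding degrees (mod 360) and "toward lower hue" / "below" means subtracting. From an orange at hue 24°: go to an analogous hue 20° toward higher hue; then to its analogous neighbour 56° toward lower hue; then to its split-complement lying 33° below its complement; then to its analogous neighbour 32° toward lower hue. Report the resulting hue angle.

analog 20° ↑ +20°: 24 + 20 = 44°
analog 56° ↓ −56°: 44 − 56 = -12 → -12 + 360 = 348°
split-comp 33° ↓ +147°: 348 + 147 = 495 → 495 − 360 = 135°
analog 32° ↓ −32°: 135 − 32 = 103°

103°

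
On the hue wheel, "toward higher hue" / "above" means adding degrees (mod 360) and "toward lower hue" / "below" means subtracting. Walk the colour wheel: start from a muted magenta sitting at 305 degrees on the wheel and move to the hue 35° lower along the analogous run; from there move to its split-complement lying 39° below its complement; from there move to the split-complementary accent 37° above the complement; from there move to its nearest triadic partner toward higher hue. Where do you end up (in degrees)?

28°

305 − 35 = 270°   (analog 35° ↓)
270 + 141 = 411 → 411 − 360 = 51°   (split-comp 39° ↓)
51 + 217 = 268°   (split-comp 37° ↑)
268 + 120 = 388 → 388 − 360 = 28°   (triadic ↑)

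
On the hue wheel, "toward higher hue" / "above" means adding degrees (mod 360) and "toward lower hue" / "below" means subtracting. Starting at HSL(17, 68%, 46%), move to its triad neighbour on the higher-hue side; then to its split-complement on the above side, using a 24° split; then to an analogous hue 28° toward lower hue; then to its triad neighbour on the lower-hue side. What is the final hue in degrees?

+120° (triadic ↑): 17 + 120 = 137°
+204° (split-comp 24° ↑): 137 + 204 = 341°
−28° (analog 28° ↓): 341 − 28 = 313°
−120° (triadic ↓): 313 − 120 = 193°

193°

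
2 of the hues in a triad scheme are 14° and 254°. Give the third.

A triad places three hues 120° apart.
The full set through 14° is {14°, 134°, 254°}.
Given {14°, 254°}, the missing hue is 134°.

134°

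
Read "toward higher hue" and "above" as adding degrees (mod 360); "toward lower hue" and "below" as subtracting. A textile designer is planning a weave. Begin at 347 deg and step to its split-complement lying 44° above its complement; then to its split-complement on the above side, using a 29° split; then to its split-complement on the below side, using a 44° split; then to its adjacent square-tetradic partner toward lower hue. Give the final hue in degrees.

106°

347 + 224 = 571 → 571 − 360 = 211°   (split-comp 44° ↑)
211 + 209 = 420 → 420 − 360 = 60°   (split-comp 29° ↑)
60 + 136 = 196°   (split-comp 44° ↓)
196 − 90 = 106°   (square ↓)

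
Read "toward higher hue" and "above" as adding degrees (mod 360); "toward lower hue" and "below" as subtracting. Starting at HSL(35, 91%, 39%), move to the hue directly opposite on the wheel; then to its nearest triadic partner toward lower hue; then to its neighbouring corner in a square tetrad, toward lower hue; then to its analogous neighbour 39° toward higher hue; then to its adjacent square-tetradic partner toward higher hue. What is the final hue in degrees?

35 + 180 = 215°   (complement)
215 − 120 = 95°   (triadic ↓)
95 − 90 = 5°   (square ↓)
5 + 39 = 44°   (analog 39° ↑)
44 + 90 = 134°   (square ↑)

134°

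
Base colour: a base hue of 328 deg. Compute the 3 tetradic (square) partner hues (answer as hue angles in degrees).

A square tetradic scheme places four hues every 90°.
328 + 90 = 418 → 418 − 360 = 58°
328 + 180 = 508 → 508 − 360 = 148°
328 + 270 = 598 → 598 − 360 = 238°

58°, 148°, and 238°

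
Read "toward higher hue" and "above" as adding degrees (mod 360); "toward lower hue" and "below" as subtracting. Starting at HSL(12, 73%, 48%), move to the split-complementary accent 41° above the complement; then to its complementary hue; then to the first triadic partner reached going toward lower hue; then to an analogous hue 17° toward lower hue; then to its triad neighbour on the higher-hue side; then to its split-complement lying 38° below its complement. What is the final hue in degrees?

178°

12 + 221 = 233°   (split-comp 41° ↑)
233 + 180 = 413 → 413 − 360 = 53°   (complement)
53 − 120 = -67 → -67 + 360 = 293°   (triadic ↓)
293 − 17 = 276°   (analog 17° ↓)
276 + 120 = 396 → 396 − 360 = 36°   (triadic ↑)
36 + 142 = 178°   (split-comp 38° ↓)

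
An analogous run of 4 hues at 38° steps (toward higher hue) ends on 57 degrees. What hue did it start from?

3 steps of 38° (toward higher hue) give a net shift of +114°.
Start = end − shift: 57 − 114 = -57 → -57 + 360 = 303°

303°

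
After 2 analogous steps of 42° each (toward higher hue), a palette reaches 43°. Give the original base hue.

2 steps of 42° (toward higher hue) give a net shift of +84°.
Start = end − shift: 43 − 84 = -41 → -41 + 360 = 319°

319°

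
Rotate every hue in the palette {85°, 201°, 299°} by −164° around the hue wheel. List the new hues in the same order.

281°, 37°, 135°

85 − 164 = -79 → -79 + 360 = 281°
201 − 164 = 37°
299 − 164 = 135°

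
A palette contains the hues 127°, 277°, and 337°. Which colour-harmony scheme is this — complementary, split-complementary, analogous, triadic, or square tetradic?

Sort the hues: 127°, 277°, 337°.
Successive gaps around the wheel: 150°, 60°, 150°.
Two 150° gaps and one 60° gap — a base hue opposite a pair of accents 30° either side of its complement — is the split-complementary pattern.

split-complementary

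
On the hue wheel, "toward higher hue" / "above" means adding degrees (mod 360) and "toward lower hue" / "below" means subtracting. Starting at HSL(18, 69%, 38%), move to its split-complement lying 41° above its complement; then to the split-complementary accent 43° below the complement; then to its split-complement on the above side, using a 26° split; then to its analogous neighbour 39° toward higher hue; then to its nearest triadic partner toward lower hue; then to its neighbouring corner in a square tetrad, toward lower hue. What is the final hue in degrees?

51°

split-comp 41° ↑ +221°: 18 + 221 = 239°
split-comp 43° ↓ +137°: 239 + 137 = 376 → 376 − 360 = 16°
split-comp 26° ↑ +206°: 16 + 206 = 222°
analog 39° ↑ +39°: 222 + 39 = 261°
triadic ↓ −120°: 261 − 120 = 141°
square ↓ −90°: 141 − 90 = 51°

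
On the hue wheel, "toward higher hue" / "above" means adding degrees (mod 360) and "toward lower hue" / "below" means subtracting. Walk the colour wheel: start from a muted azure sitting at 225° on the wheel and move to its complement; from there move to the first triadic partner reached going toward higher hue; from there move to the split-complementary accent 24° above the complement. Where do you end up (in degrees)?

+180° (complement): 225 + 180 = 405 → 405 − 360 = 45°
+120° (triadic ↑): 45 + 120 = 165°
+204° (split-comp 24° ↑): 165 + 204 = 369 → 369 − 360 = 9°

9°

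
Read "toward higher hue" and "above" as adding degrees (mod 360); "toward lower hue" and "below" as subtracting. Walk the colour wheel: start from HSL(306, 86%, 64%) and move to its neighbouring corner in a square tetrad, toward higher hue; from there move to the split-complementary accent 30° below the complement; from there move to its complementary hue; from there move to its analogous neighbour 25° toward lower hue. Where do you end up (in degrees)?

341°

+90° (square ↑): 306 + 90 = 396 → 396 − 360 = 36°
+150° (split-comp 30° ↓): 36 + 150 = 186°
+180° (complement): 186 + 180 = 366 → 366 − 360 = 6°
−25° (analog 25° ↓): 6 − 25 = -19 → -19 + 360 = 341°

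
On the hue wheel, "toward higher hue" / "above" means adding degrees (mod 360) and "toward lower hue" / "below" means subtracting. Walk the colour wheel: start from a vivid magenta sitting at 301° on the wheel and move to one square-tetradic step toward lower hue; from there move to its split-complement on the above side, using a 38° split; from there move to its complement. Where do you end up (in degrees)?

249°

square ↓ −90°: 301 − 90 = 211°
split-comp 38° ↑ +218°: 211 + 218 = 429 → 429 − 360 = 69°
complement +180°: 69 + 180 = 249°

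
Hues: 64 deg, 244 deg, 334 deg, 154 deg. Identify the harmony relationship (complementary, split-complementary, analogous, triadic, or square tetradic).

Sort the hues: 64°, 154°, 244°, 334°.
Successive gaps around the wheel: 90°, 90°, 90°, 90°.
Four hues every 90° form a square tetradic scheme.

square tetradic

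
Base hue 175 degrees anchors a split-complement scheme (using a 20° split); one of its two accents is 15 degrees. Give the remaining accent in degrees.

Split-complementary hues sit 20° either side of the complement.
Complement of the base 175°: 175 + 180 = 355°
The given accent 15° is 20° one side of 355°; the other accent sits 20° the other side: 355 − 20 = 335°

335°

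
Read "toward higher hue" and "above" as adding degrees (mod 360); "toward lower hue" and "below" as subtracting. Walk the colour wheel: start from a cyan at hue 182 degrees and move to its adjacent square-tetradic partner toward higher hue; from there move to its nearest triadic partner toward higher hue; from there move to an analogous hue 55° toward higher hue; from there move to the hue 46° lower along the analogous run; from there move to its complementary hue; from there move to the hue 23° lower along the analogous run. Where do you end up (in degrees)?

198°

+90° (square ↑): 182 + 90 = 272°
+120° (triadic ↑): 272 + 120 = 392 → 392 − 360 = 32°
+55° (analog 55° ↑): 32 + 55 = 87°
−46° (analog 46° ↓): 87 − 46 = 41°
+180° (complement): 41 + 180 = 221°
−23° (analog 23° ↓): 221 − 23 = 198°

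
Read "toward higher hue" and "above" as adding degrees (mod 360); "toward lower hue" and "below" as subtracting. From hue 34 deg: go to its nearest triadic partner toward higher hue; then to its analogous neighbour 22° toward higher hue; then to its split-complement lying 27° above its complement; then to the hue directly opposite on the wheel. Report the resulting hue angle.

203°

triadic ↑ +120°: 34 + 120 = 154°
analog 22° ↑ +22°: 154 + 22 = 176°
split-comp 27° ↑ +207°: 176 + 207 = 383 → 383 − 360 = 23°
complement +180°: 23 + 180 = 203°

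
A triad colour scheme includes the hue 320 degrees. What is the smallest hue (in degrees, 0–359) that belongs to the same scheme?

80°

A triad places three hues 120° apart.
The full set through 320° is {80°, 200°, 320°}.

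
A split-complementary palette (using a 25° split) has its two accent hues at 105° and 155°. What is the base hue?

310°

The accents sit 25° either side of the complement, so the complement is their short-arc midpoint on the wheel.
Short-arc midpoint of 105° and 155°: 130°.
Base is 180° from the complement: 130 − 180 = -50 → -50 + 360 = 310°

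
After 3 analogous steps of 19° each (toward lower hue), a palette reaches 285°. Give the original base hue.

342°

3 steps of 19° (toward lower hue) give a net shift of −57°.
Start = end − shift: 285 + 57 = 342°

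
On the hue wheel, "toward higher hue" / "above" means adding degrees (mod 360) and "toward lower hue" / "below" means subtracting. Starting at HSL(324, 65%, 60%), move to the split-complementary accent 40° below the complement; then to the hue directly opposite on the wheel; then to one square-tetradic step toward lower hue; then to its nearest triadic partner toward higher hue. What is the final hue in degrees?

+140° (split-comp 40° ↓): 324 + 140 = 464 → 464 − 360 = 104°
+180° (complement): 104 + 180 = 284°
−90° (square ↓): 284 − 90 = 194°
+120° (triadic ↑): 194 + 120 = 314°

314°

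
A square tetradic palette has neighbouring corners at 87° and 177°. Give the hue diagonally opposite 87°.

A square tetradic scheme places four hues 90° apart; opposite corners are 180° apart.
87 + 180 = 267°

267°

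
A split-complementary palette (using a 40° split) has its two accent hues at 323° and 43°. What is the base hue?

183°

The accents sit 40° either side of the complement, so the complement is their short-arc midpoint on the wheel.
Short-arc midpoint of 323° and 43°: 3°.
Base is 180° from the complement: 3 − 180 = -177 → -177 + 360 = 183°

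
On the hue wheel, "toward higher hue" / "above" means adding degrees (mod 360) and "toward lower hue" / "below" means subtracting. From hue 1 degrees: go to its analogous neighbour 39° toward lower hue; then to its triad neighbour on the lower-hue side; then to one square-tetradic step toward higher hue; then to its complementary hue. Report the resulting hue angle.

112°

1 − 39 = -38 → -38 + 360 = 322°   (analog 39° ↓)
322 − 120 = 202°   (triadic ↓)
202 + 90 = 292°   (square ↑)
292 + 180 = 472 → 472 − 360 = 112°   (complement)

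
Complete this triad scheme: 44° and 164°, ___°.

A triad places three hues 120° apart.
The full set through 44° is {44°, 164°, 284°}.
Given {44°, 164°}, the missing hue is 284°.

284°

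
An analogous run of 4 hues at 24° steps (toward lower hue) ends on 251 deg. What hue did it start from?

323°

3 steps of 24° (toward lower hue) give a net shift of −72°.
Start = end − shift: 251 + 72 = 323°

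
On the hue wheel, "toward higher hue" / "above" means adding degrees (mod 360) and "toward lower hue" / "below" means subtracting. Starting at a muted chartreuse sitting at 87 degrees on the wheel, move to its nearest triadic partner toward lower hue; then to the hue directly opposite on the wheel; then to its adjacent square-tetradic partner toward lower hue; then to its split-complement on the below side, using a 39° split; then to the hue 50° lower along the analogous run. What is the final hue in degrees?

148°

87 − 120 = -33 → -33 + 360 = 327°   (triadic ↓)
327 + 180 = 507 → 507 − 360 = 147°   (complement)
147 − 90 = 57°   (square ↓)
57 + 141 = 198°   (split-comp 39° ↓)
198 − 50 = 148°   (analog 50° ↓)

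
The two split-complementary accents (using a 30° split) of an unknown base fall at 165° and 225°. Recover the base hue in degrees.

The accents sit 30° either side of the complement, so the complement is their short-arc midpoint on the wheel.
Short-arc midpoint of 165° and 225°: 195°.
Base is 180° from the complement: 195 − 180 = 15°

15°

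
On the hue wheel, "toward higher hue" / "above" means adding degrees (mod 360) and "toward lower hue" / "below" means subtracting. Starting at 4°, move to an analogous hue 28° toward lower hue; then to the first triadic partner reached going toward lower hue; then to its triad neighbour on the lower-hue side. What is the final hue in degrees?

96°

4 − 28 = -24 → -24 + 360 = 336°   (analog 28° ↓)
336 − 120 = 216°   (triadic ↓)
216 − 120 = 96°   (triadic ↓)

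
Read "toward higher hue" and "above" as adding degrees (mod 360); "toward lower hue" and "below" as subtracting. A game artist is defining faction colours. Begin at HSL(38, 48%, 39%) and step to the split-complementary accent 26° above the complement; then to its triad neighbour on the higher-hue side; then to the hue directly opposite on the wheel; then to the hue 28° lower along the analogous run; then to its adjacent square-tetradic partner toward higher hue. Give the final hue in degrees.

split-comp 26° ↑ +206°: 38 + 206 = 244°
triadic ↑ +120°: 244 + 120 = 364 → 364 − 360 = 4°
complement +180°: 4 + 180 = 184°
analog 28° ↓ −28°: 184 − 28 = 156°
square ↑ +90°: 156 + 90 = 246°

246°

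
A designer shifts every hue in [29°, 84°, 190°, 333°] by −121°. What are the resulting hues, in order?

268°, 323°, 69°, 212°

29 − 121 = -92 → -92 + 360 = 268°
84 − 121 = -37 → -37 + 360 = 323°
190 − 121 = 69°
333 − 121 = 212°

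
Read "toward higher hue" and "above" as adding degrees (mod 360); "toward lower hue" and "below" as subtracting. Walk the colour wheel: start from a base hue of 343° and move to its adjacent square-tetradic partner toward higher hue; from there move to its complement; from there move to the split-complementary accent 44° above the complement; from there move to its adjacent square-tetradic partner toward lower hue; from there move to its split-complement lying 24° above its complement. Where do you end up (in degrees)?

231°

+90° (square ↑): 343 + 90 = 433 → 433 − 360 = 73°
+180° (complement): 73 + 180 = 253°
+224° (split-comp 44° ↑): 253 + 224 = 477 → 477 − 360 = 117°
−90° (square ↓): 117 − 90 = 27°
+204° (split-comp 24° ↑): 27 + 204 = 231°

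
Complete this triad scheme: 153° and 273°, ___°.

33°

A triad places three hues 120° apart.
The full set through 153° is {33°, 153°, 273°}.
Given {153°, 273°}, the missing hue is 33°.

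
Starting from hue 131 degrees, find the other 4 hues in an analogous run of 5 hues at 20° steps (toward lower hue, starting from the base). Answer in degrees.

111°, 91°, 71° and 51°

Analogous hues sit every 20° along the wheel.
131 − 20 = 111°
131 − 40 = 91°
131 − 60 = 71°
131 − 80 = 51°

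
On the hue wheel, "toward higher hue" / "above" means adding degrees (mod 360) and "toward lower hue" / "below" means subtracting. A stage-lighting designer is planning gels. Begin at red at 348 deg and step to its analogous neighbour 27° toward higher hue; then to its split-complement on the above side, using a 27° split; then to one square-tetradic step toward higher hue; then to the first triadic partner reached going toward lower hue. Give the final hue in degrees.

192°

+27° (analog 27° ↑): 348 + 27 = 375 → 375 − 360 = 15°
+207° (split-comp 27° ↑): 15 + 207 = 222°
+90° (square ↑): 222 + 90 = 312°
−120° (triadic ↓): 312 − 120 = 192°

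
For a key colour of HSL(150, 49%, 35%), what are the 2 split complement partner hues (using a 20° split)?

310° and 350°

Split-complementary hues sit 20° either side of the complement.
Complement of 150°: 150 + 180 = 330°
330 − 20 = 310°
330 + 20 = 350°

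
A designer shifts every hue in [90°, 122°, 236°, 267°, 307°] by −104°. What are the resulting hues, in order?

346°, 18°, 132°, 163°, 203°

90 − 104 = -14 → -14 + 360 = 346°
122 − 104 = 18°
236 − 104 = 132°
267 − 104 = 163°
307 − 104 = 203°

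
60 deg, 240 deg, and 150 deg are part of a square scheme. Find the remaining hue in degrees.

330°

A square tetradic scheme places four hues every 90°.
The full set through 60° is {60°, 150°, 240°, 330°}.
Given {60°, 150°, 240°}, the missing hue is 330°.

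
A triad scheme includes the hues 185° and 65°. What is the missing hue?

305°

A triad places three hues 120° apart.
The full set through 65° is {65°, 185°, 305°}.
Given {65°, 185°}, the missing hue is 305°.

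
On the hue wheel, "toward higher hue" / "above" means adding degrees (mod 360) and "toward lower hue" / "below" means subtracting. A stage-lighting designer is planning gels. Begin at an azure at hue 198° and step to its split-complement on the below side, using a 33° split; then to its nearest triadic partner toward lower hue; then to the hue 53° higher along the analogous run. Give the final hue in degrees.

+147° (split-comp 33° ↓): 198 + 147 = 345°
−120° (triadic ↓): 345 − 120 = 225°
+53° (analog 53° ↑): 225 + 53 = 278°

278°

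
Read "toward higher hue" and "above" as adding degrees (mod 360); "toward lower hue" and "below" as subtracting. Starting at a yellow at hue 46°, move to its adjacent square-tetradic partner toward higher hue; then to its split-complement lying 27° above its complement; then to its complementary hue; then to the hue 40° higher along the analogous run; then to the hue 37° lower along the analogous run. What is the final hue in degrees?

square ↑ +90°: 46 + 90 = 136°
split-comp 27° ↑ +207°: 136 + 207 = 343°
complement +180°: 343 + 180 = 523 → 523 − 360 = 163°
analog 40° ↑ +40°: 163 + 40 = 203°
analog 37° ↓ −37°: 203 − 37 = 166°

166°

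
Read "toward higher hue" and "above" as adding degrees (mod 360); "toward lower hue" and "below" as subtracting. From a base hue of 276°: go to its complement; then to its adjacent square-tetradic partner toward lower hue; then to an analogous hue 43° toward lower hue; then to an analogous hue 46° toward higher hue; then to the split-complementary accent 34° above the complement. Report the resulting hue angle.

223°

276 + 180 = 456 → 456 − 360 = 96°   (complement)
96 − 90 = 6°   (square ↓)
6 − 43 = -37 → -37 + 360 = 323°   (analog 43° ↓)
323 + 46 = 369 → 369 − 360 = 9°   (analog 46° ↑)
9 + 214 = 223°   (split-comp 34° ↑)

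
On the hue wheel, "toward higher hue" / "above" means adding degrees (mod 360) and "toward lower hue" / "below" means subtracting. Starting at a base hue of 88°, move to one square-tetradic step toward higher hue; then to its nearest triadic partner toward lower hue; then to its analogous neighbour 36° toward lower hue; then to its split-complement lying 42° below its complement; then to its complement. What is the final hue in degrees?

88 + 90 = 178°   (square ↑)
178 − 120 = 58°   (triadic ↓)
58 − 36 = 22°   (analog 36° ↓)
22 + 138 = 160°   (split-comp 42° ↓)
160 + 180 = 340°   (complement)

340°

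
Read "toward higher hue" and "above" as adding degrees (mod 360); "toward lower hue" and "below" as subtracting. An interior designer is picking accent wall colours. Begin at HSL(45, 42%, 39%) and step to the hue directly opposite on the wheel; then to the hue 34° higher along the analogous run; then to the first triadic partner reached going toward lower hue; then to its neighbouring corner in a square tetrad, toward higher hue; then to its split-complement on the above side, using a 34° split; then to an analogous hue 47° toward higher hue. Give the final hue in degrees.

130°

45 + 180 = 225°   (complement)
225 + 34 = 259°   (analog 34° ↑)
259 − 120 = 139°   (triadic ↓)
139 + 90 = 229°   (square ↑)
229 + 214 = 443 → 443 − 360 = 83°   (split-comp 34° ↑)
83 + 47 = 130°   (analog 47° ↑)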